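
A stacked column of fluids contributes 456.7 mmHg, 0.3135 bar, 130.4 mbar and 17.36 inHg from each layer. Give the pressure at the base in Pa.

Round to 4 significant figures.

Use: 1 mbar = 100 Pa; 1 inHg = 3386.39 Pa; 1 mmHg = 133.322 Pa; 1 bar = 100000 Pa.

1.641×10⁵ Pa

456.7 mmHg × 133.322 → 60888.2 Pa
0.3135 bar × 100000 → 31350 Pa
130.4 mbar × 100 → 13040 Pa
17.36 inHg × 3386.39 → 58787.7 Pa
Sum: 60888.2 + 31350 + 13040 + 58787.7 = 164066 Pa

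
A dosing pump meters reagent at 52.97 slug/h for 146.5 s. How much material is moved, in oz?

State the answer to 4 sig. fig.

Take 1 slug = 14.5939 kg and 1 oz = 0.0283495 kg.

52.97 slug/h → 0.214733 kg/s
m = ṁ × t = 0.214733 × 146.5 = 31.4584 kg
In oz: 31.4584 / 0.0283495 = 1109.66 oz

1110 oz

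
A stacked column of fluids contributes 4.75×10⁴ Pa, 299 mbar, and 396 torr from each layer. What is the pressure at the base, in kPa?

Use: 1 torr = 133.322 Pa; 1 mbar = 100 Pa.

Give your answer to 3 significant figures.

130 kPa

4.75×10⁴ Pa (already Pa)
299 mbar × 100 → 29900 Pa
396 torr × 133.322 → 52795.5 Pa
Sum: 47500 + 29900 + 52795.5 = 130196 Pa
In kPa: 130196 / 1000 = 130.196 kPa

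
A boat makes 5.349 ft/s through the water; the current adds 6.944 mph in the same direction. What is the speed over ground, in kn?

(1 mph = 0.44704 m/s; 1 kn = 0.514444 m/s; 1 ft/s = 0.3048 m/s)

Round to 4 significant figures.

9.203 kn

5.349 ft/s × 0.3048 → 1.63038 m/s
6.944 mph × 0.44704 → 3.10425 m/s
Total: 1.63038 + 3.10425 = 4.73463 m/s
In kn: 4.73463 / 0.514444 = 9.20339 kn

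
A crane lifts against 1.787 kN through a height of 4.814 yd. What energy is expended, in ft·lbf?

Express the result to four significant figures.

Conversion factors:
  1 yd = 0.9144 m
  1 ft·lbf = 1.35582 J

1.787 kN × 1000 → 1787 N
4.814 yd × 0.9144 → 4.40192 m
W = F × d = 1787 N × 4.40192 m = 7866.23 J
7866.23 J ÷ (1.35582 J/ft·lbf) = 5801.82 ft·lbf

5802 ft·lbf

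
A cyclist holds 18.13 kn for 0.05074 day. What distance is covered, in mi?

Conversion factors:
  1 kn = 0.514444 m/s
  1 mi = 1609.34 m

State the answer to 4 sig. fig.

25.41 mi

18.13 kn × 0.514444 → 9.32687 m/s
0.05074 day × 86400 → 4383.94 s
d = v × t = 9.32687 m/s × 4383.94 s = 40888.4 m
40888.4 m ÷ (1609.34 m/mi) = 25.4069 mi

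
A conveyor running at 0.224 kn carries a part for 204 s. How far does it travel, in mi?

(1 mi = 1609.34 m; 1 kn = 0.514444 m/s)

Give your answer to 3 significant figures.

0.224 kn × 0.514444 = 0.115235 m/s
d = v × t = 0.115235 m/s × 204 s = 23.5079 m
23.5079 m ÷ (1609.34 m/mi) = 0.0146072 mi

0.0146 mi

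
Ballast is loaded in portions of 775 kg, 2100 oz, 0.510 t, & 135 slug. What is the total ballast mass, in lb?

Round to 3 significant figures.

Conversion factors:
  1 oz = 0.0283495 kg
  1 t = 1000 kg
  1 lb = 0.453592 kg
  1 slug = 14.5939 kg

7310 lb

775 kg (already kg)
2100 oz × 0.0283495 = 59.534 kg
0.510 t × 1000 = 510 kg
135 slug × 14.5939 = 1970.18 kg
Combined: 775 + 59.534 + 510 + 1970.18 = 3314.71 kg
In lb: 3314.71 / 0.453592 = 7307.69 lb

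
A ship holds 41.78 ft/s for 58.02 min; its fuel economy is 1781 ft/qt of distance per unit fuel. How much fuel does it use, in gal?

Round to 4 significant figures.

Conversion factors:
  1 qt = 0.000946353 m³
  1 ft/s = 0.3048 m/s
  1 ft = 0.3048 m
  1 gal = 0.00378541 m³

20.42 gal

41.78 ft/s → 12.7345 m/s
58.02 min → 3481.2 s
d = v × t = 12.7345 × 3481.2 = 44331.3 m
1781 ft/qt → 573622 m/m³
V = d / (distance per unit fuel) = 44331.3 / 573622 = 0.0772831 m³
In gal: 0.0772831 / 0.00378541 = 20.416 gal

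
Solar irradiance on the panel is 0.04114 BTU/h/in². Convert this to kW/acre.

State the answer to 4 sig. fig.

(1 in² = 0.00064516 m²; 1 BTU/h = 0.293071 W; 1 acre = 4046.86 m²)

75.63 kW/acre

0.04114 BTU/h/in² × 0.293071 W/BTU/h ÷ 0.00064516 m²/in² = 18.6883 W/m²
18.6883 W/m² ÷ 1000 W/kW × 4046.86 m²/acre = 75.6289 kW/acre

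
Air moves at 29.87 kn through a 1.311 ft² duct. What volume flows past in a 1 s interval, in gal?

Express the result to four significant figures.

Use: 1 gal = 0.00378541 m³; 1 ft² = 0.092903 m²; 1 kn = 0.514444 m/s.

29.87 kn × 0.514444 → 15.3664 m/s
1.311 ft² × 0.092903 → 0.121796 m²
V = v × A × t = 15.3664 m/s × 0.121796 m² × 1 s = 1.87157 m³
1.87157 m³ ÷ (0.00378541 m³/gal) = 494.417 gal

494.4 gal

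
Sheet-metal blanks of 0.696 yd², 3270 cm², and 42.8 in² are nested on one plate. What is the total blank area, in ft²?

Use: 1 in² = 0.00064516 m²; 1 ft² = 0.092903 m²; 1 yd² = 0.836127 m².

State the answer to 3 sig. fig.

0.696 yd² × 0.836127 = 0.581944 m²
3270 cm² × 0.0001 = 0.327 m²
42.8 in² × 0.00064516 = 0.0276128 m²
Sum: 0.581944 + 0.327 + 0.0276128 = 0.936557 m²
In ft²: 0.936557 / 0.092903 = 10.081 ft²

10.1 ft²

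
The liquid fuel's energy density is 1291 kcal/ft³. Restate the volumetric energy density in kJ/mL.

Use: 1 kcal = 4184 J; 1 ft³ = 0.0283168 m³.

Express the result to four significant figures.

1291 kcal/ft³ × 4184 J/kcal ÷ 0.0283168 m³/ft³ = 1.90754×10⁸ J/m³
1.90754×10⁸ J/m³ ÷ 1000 J/kJ × 10⁻⁶ m³/mL = 0.190754 kJ/mL

0.1908 kJ/mL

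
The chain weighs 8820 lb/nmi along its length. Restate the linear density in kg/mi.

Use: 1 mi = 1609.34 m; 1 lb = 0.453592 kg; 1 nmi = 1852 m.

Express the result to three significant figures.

8820 lb/nmi × 0.453592 kg/lb ÷ 1852 m/nmi = 2.1602 kg/m
2.1602 kg/m × 1609.34 m/mi = 3476.5 kg/mi

3480 kg/mi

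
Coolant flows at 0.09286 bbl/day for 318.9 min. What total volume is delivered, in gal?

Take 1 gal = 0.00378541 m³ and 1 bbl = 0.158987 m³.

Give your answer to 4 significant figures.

0.8637 gal

0.09286 bbl/day → 1.70874×10⁻⁷ m³/s
318.9 min → 19134 s
V = Q × t = 1.70874×10⁻⁷ × 19134 = 0.0032695 m³
In gal: 0.0032695 / 0.00378541 = 0.863711 gal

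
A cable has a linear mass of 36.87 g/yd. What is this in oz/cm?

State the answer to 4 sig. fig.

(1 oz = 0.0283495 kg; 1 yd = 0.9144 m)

36.87 g/yd × 0.001 kg/g ÷ 0.9144 m/yd = 0.0403215 kg/m
0.0403215 kg/m ÷ 0.0283495 kg/oz × 0.01 m/cm = 0.014223 oz/cm

0.01422 oz/cm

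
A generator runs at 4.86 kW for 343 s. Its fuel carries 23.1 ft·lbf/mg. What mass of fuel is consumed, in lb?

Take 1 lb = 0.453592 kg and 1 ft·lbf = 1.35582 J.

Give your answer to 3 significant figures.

0.117 lb

4.86 kW → 4860 W
E = P × t = 4860 × 343 = 1.66698×10⁶ J
23.1 ft·lbf/mg → 3.13194×10⁷ J/kg
m = E / e_s = 1.66698×10⁶ / 3.13194×10⁷ = 0.0532252 kg
In lb: 0.0532252 / 0.453592 = 0.117342 lb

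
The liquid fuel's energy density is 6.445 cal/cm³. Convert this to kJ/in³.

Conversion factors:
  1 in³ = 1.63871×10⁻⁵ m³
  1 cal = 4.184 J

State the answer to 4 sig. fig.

6.445 cal/cm³ × 4.184 J/cal ÷ 10⁻⁶ m³/cm³ = 2.69659×10⁷ J/m³
2.69659×10⁷ J/m³ ÷ 1000 J/kJ × 1.63871×10⁻⁵ m³/in³ = 0.441893 kJ/in³

0.4419 kJ/in³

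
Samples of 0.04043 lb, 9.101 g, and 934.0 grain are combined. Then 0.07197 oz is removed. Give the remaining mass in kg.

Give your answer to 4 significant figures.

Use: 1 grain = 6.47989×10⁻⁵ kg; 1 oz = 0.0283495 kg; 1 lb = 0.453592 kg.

0.04043 lb × 0.453592 → 0.0183387 kg
9.101 g × 0.001 → 0.009101 kg
934.0 grain × 6.47989×10⁻⁵ → 0.0605222 kg
0.07197 oz × 0.0283495 → 0.00204031 kg
Sum: 0.0183387 + 0.009101 + 0.0605222 − 0.00204031 = 0.0859216 kg

0.08592 kg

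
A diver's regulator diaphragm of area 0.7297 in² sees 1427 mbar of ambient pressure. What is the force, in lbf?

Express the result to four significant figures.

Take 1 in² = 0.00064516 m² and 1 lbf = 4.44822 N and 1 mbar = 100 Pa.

1427 mbar × 100 = 142700 Pa
0.7297 in² × 0.00064516 = 4.70773×10⁻⁴ m²
F = P × A = 142700 Pa × 4.70773×10⁻⁴ m² = 67.1793 N
67.1793 N ÷ (4.44822 N/lbf) = 15.1025 lbf

15.10 lbf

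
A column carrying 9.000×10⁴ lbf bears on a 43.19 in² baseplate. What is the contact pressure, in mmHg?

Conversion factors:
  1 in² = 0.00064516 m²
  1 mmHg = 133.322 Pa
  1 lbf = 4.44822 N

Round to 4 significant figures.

1.078×10⁵ mmHg

9.000×10⁴ lbf × 4.44822 → 400340 N
43.19 in² × 0.00064516 → 0.0278645 m²
P = F / A = 400340 N / 0.0278645 m² = 1.43674×10⁷ Pa
1.43674×10⁷ Pa ÷ (133.322 Pa/mmHg) = 107765 mmHg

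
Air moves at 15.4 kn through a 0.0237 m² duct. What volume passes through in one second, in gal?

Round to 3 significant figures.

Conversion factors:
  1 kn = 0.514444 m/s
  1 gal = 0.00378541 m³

49.6 gal

15.4 kn × 0.514444 → 7.92244 m/s
V = v × A × t = 7.92244 m/s × 0.0237 m² × 1 s = 0.187762 m³
0.187762 m³ ÷ (0.00378541 m³/gal) = 49.6015 gal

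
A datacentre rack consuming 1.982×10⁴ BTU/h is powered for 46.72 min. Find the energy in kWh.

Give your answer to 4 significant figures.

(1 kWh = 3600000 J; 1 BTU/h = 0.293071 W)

1.982×10⁴ BTU/h × 0.293071 → 5808.67 W
46.72 min × 60 → 2803.2 s
E = P × t = 5808.67 W × 2803.2 s = 1.62829×10⁷ J
1.62829×10⁷ J ÷ (3600000 J/kWh) = 4.52303 kWh

4.523 kWh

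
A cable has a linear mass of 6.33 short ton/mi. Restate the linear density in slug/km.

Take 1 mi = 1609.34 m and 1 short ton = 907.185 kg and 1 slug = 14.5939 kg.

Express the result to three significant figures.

6.33 short ton/mi × 907.185 kg/short ton ÷ 1609.34 m/mi = 3.56822 kg/m
3.56822 kg/m ÷ 14.5939 kg/slug × 1000 m/km = 244.501 slug/km

245 slug/km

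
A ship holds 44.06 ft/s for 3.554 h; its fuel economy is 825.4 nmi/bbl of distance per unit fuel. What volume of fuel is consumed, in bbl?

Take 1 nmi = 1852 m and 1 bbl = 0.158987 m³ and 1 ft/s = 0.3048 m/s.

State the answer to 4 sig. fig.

44.06 ft/s → 13.4295 m/s
3.554 h → 12794.4 s
d = v × t = 13.4295 × 12794.4 = 171822 m
825.4 nmi/bbl → 9.61488×10⁶ m/m³
V = d / (distance per unit fuel) = 171822 / 9.61488×10⁶ = 0.0178704 m³
In bbl: 0.0178704 / 0.158987 = 0.112402 bbl

0.1124 bbl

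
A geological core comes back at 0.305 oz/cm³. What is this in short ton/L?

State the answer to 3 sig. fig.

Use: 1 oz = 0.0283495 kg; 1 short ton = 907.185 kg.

0.00953 short ton/L

0.305 oz/cm³ × 0.0283495 kg/oz ÷ 10⁻⁶ m³/cm³ = 8646.6 kg/m³
8646.6 kg/m³ ÷ 907.185 kg/short ton × 0.001 m³/L = 0.00953124 short ton/L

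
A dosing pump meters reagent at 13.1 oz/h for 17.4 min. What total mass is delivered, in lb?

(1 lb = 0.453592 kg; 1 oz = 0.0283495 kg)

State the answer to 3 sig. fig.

0.237 lb

13.1 oz/h → 1.03161×10⁻⁴ kg/s
17.4 min → 1044 s
m = ṁ × t = 1.03161×10⁻⁴ × 1044 = 0.1077 kg
In lb: 0.1077 / 0.453592 = 0.237438 lb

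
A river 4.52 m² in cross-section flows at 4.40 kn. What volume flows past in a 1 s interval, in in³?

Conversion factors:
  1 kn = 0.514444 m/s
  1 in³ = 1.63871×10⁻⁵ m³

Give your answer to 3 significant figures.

4.40 kn × 0.514444 → 2.26355 m/s
V = v × A × t = 2.26355 m/s × 4.52 m² × 1 s = 10.2312 m³
10.2312 m³ ÷ (1.63871×10⁻⁵ m³/in³) = 624345 in³

6.24×10⁵ in³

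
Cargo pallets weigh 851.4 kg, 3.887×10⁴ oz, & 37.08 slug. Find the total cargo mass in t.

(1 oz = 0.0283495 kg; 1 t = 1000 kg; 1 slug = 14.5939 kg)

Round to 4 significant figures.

2.494 t

851.4 kg (already kg)
3.887×10⁴ oz × 0.0283495 = 1101.95 kg
37.08 slug × 14.5939 = 541.142 kg
Combined: 851.4 + 1101.95 + 541.142 = 2494.49 kg
In t: 2494.49 / 1000 = 2.49449 t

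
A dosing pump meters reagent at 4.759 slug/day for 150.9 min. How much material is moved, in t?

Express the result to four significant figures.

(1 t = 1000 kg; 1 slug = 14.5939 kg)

0.007278 t

4.759 slug/day → 8.03847×10⁻⁴ kg/s
150.9 min → 9054 s
m = ṁ × t = 8.03847×10⁻⁴ × 9054 = 7.27803 kg
In t: 7.27803 / 1000 = 0.00727803 t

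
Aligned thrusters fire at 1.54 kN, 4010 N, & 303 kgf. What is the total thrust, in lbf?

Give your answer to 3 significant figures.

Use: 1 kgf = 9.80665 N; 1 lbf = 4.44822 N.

1.54 kN × 1000 → 1540 N
4010 N (already N)
303 kgf × 9.80665 → 2971.41 N
Combined: 1540 + 4010 + 2971.41 = 8521.41 N
In lbf: 8521.41 / 4.44822 = 1915.69 lbf

1920 lbf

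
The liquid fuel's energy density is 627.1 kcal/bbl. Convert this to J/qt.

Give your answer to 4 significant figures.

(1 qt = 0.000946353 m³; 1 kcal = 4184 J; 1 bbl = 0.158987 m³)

1.562×10⁴ J/qt

627.1 kcal/bbl × 4184 J/kcal ÷ 0.158987 m³/bbl = 1.65032×10⁷ J/m³
1.65032×10⁷ J/m³ × 0.000946353 m³/qt = 15617.9 J/qt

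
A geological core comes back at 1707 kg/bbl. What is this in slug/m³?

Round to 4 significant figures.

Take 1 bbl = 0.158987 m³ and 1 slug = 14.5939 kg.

1707 kg/bbl ÷ 0.158987 m³/bbl = 10736.7 kg/m³
10736.7 kg/m³ ÷ 14.5939 kg/slug = 735.698 slug/m³

735.7 slug/m³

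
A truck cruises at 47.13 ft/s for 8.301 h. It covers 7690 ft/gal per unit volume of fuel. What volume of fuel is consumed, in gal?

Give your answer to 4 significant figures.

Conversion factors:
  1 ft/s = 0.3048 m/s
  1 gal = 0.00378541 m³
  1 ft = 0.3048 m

183.1 gal

47.13 ft/s → 14.3652 m/s
8.301 h → 29883.6 s
d = v × t = 14.3652 × 29883.6 = 429284 m
7690 ft/gal → 619196 m/m³
V = d / (distance per unit fuel) = 429284 / 619196 = 0.693293 m³
In gal: 0.693293 / 0.00378541 = 183.149 gal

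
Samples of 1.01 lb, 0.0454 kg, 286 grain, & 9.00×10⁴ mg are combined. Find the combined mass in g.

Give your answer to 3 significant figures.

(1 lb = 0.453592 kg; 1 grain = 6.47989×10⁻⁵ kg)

612 g

1.01 lb × 0.453592 = 0.458128 kg
0.0454 kg (already kg)
286 grain × 6.47989×10⁻⁵ = 0.0185325 kg
9.00×10⁴ mg × 10⁻⁶ = 0.09 kg
Total: 0.458128 + 0.0454 + 0.0185325 + 0.09 = 0.61206 kg
In g: 0.61206 / 0.001 = 612.06 g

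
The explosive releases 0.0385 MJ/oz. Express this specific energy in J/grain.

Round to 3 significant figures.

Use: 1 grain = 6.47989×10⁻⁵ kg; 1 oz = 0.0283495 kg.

0.0385 MJ/oz × 1000000 J/MJ ÷ 0.0283495 kg/oz = 1.35805×10⁶ J/kg
1.35805×10⁶ J/kg × 6.47989×10⁻⁵ kg/grain = 88.0001 J/grain

88.0 J/grain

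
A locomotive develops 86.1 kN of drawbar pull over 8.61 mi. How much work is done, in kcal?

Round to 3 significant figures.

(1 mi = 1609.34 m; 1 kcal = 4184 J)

86.1 kN × 1000 = 86100 N
8.61 mi × 1609.34 = 13856.4 m
W = F × d = 86100 N × 13856.4 m = 1.19304×10⁹ J
1.19304×10⁹ J ÷ (4184 J/kcal) = 285143 kcal

2.85×10⁵ kcal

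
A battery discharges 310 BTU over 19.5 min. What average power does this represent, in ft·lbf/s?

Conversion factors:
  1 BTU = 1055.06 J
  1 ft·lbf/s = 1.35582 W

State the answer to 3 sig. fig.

310 BTU × 1055.06 = 327069 J
19.5 min × 60 = 1170 s
P = E / t = 327069 J / 1170 s = 279.546 W
279.546 W ÷ (1.35582 W/ft·lbf/s) = 206.182 ft·lbf/s

206 ft·lbf/s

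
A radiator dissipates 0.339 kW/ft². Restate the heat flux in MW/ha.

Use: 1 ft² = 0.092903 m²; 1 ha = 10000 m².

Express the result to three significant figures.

0.339 kW/ft² × 1000 W/kW ÷ 0.092903 m²/ft² = 3648.97 W/m²
3648.97 W/m² ÷ 1000000 W/MW × 10000 m²/ha = 36.4897 MW/ha

36.5 MW/ha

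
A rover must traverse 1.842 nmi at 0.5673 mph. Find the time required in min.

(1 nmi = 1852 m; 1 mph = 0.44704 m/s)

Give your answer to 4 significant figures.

1.842 nmi × 1852 = 3411.38 m
0.5673 mph × 0.44704 = 0.253606 m/s
t = d / v = 3411.38 m / 0.253606 m/s = 13451.5 s
13451.5 s ÷ (60 s/min) = 224.192 min

224.2 min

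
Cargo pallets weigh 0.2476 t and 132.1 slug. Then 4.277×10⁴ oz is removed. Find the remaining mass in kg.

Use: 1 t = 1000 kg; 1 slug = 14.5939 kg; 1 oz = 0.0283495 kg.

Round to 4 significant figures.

962.9 kg

0.2476 t × 1000 = 247.6 kg
132.1 slug × 14.5939 = 1927.85 kg
4.277×10⁴ oz × 0.0283495 = 1212.51 kg
Net: 247.6 + 1927.85 − 1212.51 = 962.94 kg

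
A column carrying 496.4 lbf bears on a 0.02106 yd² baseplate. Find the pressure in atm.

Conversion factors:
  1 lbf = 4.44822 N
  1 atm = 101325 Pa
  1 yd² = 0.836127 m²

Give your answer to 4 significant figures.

496.4 lbf × 4.44822 = 2208.1 N
0.02106 yd² × 0.836127 = 0.0176088 m²
P = F / A = 2208.1 N / 0.0176088 m² = 125398 Pa
125398 Pa ÷ (101325 Pa/atm) = 1.23758 atm

1.238 atm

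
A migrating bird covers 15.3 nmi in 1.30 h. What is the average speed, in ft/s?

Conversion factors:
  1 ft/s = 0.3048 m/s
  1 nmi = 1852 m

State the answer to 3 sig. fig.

19.9 ft/s

15.3 nmi × 1852 → 28335.6 m
1.30 h × 3600 → 4680 s
v = d / t = 28335.6 m / 4680 s = 6.05462 m/s
6.05462 m/s ÷ (0.3048 m/s/ft/s) = 19.8642 ft/s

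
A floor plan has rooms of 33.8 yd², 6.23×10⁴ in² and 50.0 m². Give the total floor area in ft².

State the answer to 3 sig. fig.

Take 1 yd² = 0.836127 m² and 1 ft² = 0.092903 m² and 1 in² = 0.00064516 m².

1280 ft²

33.8 yd² × 0.836127 = 28.2611 m²
6.23×10⁴ in² × 0.00064516 = 40.1935 m²
50.0 m² (already m²)
Total: 28.2611 + 40.1935 + 50 = 118.455 m²
In ft²: 118.455 / 0.092903 = 1275.04 ft²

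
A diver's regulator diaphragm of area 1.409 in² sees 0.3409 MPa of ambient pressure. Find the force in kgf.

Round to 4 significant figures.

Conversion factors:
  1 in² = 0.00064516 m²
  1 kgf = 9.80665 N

31.60 kgf

0.3409 MPa × 1000000 = 340900 Pa
1.409 in² × 0.00064516 = 9.0903×10⁻⁴ m²
F = P × A = 340900 Pa × 9.0903×10⁻⁴ m² = 309.888 N
309.888 N ÷ (9.80665 N/kgf) = 31.5998 kgf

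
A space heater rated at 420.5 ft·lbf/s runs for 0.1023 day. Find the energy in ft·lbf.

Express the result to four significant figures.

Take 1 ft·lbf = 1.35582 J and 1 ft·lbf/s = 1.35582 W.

420.5 ft·lbf/s × 1.35582 = 570.122 W
0.1023 day × 86400 = 8838.72 s
E = P × t = 570.122 W × 8838.72 s = 5.03915×10⁶ J
5.03915×10⁶ J ÷ (1.35582 J/ft·lbf) = 3.71668×10⁶ ft·lbf

3.717×10⁶ ft·lbf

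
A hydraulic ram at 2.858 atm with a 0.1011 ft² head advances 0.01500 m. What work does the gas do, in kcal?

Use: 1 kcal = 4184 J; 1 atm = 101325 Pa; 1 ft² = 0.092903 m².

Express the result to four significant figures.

2.858 atm → 289587 Pa
0.1011 ft² → 0.00939249 m²
F = P × A = 289587 × 0.00939249 = 2719.94 N
W = F × d = 2719.94 × 0.015 = 40.7991 J
In kcal: 40.7991 / 4184 = 0.00975122 kcal

0.009751 kcal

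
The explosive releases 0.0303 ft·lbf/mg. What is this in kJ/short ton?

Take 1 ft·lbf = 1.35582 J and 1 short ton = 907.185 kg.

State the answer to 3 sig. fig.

3.73×10⁴ kJ/short ton

0.0303 ft·lbf/mg × 1.35582 J/ft·lbf ÷ 10⁻⁶ kg/mg = 41081.3 J/kg
41081.3 J/kg ÷ 1000 J/kJ × 907.185 kg/short ton = 37268.3 kJ/short ton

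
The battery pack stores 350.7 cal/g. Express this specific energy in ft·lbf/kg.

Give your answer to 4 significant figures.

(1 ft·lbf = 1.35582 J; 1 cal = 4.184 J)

1.082×10⁶ ft·lbf/kg

350.7 cal/g × 4.184 J/cal ÷ 0.001 kg/g = 1.46733×10⁶ J/kg
1.46733×10⁶ J/kg ÷ 1.35582 J/ft·lbf = 1.08225×10⁶ ft·lbf/kg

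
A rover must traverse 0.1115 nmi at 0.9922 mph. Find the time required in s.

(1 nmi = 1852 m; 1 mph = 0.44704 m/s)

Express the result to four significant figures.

465.6 s

0.1115 nmi × 1852 = 206.498 m
0.9922 mph × 0.44704 = 0.443553 m/s
t = d / v = 206.498 m / 0.443553 m/s = 465.554 s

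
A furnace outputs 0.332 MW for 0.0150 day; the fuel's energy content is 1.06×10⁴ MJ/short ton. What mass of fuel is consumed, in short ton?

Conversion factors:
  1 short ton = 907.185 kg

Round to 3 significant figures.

0.0406 short ton

0.332 MW → 332000 W
0.0150 day → 1296 s
E = P × t = 332000 × 1296 = 4.30272×10⁸ J
1.06×10⁴ MJ/short ton → 1.16845×10⁷ J/kg
m = E / e_s = 4.30272×10⁸ / 1.16845×10⁷ = 36.8242 kg
In short ton: 36.8242 / 907.185 = 0.0405917 short ton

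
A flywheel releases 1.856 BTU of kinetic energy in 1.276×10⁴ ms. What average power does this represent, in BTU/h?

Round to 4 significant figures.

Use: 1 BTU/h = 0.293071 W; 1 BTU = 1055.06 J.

523.6 BTU/h

1.856 BTU × 1055.06 = 1958.19 J
1.276×10⁴ ms × 0.001 = 12.76 s
P = E / t = 1958.19 J / 12.76 s = 153.463 W
153.463 W ÷ (0.293071 W/BTU/h) = 523.638 BTU/h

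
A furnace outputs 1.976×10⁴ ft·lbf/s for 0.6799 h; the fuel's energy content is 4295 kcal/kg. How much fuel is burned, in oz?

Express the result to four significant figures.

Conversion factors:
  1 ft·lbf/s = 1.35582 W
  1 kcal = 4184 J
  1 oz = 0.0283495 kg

1.976×10⁴ ft·lbf/s → 26791 W
0.6799 h → 2447.64 s
E = P × t = 26791 × 2447.64 = 6.55747×10⁷ J
4295 kcal/kg → 1.79703×10⁷ J/kg
m = E / e_s = 6.55747×10⁷ / 1.79703×10⁷ = 3.64906 kg
In oz: 3.64906 / 0.0283495 = 128.717 oz

128.7 oz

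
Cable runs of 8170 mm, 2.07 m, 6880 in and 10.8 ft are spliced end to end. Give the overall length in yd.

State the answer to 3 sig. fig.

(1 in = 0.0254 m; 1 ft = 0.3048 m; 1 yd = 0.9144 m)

8170 mm × 0.001 = 8.17 m
2.07 m (already m)
6880 in × 0.0254 = 174.752 m
10.8 ft × 0.3048 = 3.29184 m
Combined: 8.17 + 2.07 + 174.752 + 3.29184 = 188.284 m
In yd: 188.284 / 0.9144 = 205.91 yd

206 yd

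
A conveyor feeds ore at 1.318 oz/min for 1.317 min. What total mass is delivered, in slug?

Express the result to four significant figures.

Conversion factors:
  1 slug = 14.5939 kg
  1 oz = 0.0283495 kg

1.318 oz/min → 6.22744×10⁻⁴ kg/s
1.317 min → 79.02 s
m = ṁ × t = 6.22744×10⁻⁴ × 79.02 = 0.0492092 kg
In slug: 0.0492092 / 14.5939 = 0.0033719 slug

0.003372 slug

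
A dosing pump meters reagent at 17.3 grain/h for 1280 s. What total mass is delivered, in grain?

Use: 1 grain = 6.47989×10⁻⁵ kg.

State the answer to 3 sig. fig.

17.3 grain/h → 3.11395×10⁻⁷ kg/s
m = ṁ × t = 3.11395×10⁻⁷ × 1280 = 3.98586×10⁻⁴ kg
In grain: 3.98586×10⁻⁴ / 6.47989×10⁻⁵ = 6.15112 grain

6.15 grain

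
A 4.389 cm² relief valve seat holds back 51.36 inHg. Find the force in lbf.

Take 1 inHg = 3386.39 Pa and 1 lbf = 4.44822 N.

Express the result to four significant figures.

51.36 inHg × 3386.39 = 173925 Pa
4.389 cm² × 0.0001 = 4.389×10⁻⁴ m²
F = P × A = 173925 Pa × 4.389×10⁻⁴ m² = 76.3357 N
76.3357 N ÷ (4.44822 N/lbf) = 17.161 lbf

17.16 lbf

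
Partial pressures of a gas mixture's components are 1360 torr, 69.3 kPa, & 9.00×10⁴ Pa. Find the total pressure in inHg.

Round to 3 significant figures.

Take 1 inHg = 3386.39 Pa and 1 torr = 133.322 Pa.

1360 torr × 133.322 → 181318 Pa
69.3 kPa × 1000 → 69300 Pa
9.00×10⁴ Pa (already Pa)
Combined: 181318 + 69300 + 90000 = 340618 Pa
In inHg: 340618 / 3386.39 = 100.584 inHg

101 inHg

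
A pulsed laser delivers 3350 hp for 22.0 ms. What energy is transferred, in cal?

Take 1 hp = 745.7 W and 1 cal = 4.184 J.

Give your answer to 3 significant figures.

1.31×10⁴ cal

3350 hp × 745.7 → 2.4981×10⁶ W
22.0 ms × 0.001 → 0.022 s
E = P × t = 2.4981×10⁶ W × 0.022 s = 54958.2 J
54958.2 J ÷ (4.184 J/cal) = 13135.3 cal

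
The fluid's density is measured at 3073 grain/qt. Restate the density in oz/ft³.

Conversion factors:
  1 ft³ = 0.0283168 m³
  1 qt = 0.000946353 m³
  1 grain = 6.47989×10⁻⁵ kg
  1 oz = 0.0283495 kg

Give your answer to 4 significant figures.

3073 grain/qt × 6.47989×10⁻⁵ kg/grain ÷ 0.000946353 m³/qt = 210.415 kg/m³
210.415 kg/m³ ÷ 0.0283495 kg/oz × 0.0283168 m³/ft³ = 210.172 oz/ft³

210.2 oz/ft³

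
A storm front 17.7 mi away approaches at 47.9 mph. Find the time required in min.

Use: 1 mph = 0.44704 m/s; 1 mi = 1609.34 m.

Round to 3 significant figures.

17.7 mi × 1609.34 → 28485.3 m
47.9 mph × 0.44704 → 21.4132 m/s
t = d / v = 28485.3 m / 21.4132 m/s = 1330.27 s
1330.27 s ÷ (60 s/min) = 22.1712 min

22.2 min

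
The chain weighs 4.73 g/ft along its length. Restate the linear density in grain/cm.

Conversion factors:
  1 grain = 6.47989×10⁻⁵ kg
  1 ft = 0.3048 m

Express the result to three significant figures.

2.39 grain/cm

4.73 g/ft × 0.001 kg/g ÷ 0.3048 m/ft = 0.0155184 kg/m
0.0155184 kg/m ÷ 6.47989×10⁻⁵ kg/grain × 0.01 m/cm = 2.39486 grain/cm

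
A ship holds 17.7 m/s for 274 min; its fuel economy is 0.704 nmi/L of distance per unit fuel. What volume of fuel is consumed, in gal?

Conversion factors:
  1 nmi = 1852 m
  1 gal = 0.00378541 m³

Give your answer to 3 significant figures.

59.0 gal

274 min → 16440 s
d = v × t = 17.7 × 16440 = 290988 m
0.704 nmi/L → 1.30381×10⁶ m/m³
V = d / (distance per unit fuel) = 290988 / 1.30381×10⁶ = 0.223183 m³
In gal: 0.223183 / 0.00378541 = 58.9587 gal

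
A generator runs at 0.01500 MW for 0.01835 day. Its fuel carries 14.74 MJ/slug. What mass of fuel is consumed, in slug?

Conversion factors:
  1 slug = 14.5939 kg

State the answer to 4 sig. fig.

0.01500 MW → 15000 W
0.01835 day → 1585.44 s
E = P × t = 15000 × 1585.44 = 2.37816×10⁷ J
14.74 MJ/slug → 1.01001×10⁶ J/kg
m = E / e_s = 2.37816×10⁷ / 1.01001×10⁶ = 23.5459 kg
In slug: 23.5459 / 14.5939 = 1.61341 slug

1.613 slug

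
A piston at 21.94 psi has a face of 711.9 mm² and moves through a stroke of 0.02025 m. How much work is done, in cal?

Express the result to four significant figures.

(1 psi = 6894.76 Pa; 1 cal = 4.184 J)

21.94 psi → 151271 Pa
711.9 mm² → 7.119×10⁻⁴ m²
F = P × A = 151271 × 7.119×10⁻⁴ = 107.69 N
W = F × d = 107.69 × 0.02025 = 2.18072 J
In cal: 2.18072 / 4.184 = 0.521205 cal

0.5212 cal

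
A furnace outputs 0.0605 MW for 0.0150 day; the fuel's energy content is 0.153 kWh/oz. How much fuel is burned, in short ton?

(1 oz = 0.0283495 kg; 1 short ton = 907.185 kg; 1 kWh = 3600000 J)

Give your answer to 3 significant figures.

0.0605 MW → 60500 W
0.0150 day → 1296 s
E = P × t = 60500 × 1296 = 7.8408×10⁷ J
0.153 kWh/oz → 1.94289×10⁷ J/kg
m = E / e_s = 7.8408×10⁷ / 1.94289×10⁷ = 4.03564 kg
In short ton: 4.03564 / 907.185 = 0.00444853 short ton

0.00445 short ton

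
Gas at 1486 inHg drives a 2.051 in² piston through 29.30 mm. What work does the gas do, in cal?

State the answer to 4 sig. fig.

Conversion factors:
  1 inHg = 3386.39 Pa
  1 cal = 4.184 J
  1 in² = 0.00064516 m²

1486 inHg → 5.03218×10⁶ Pa
2.051 in² → 0.00132322 m²
F = P × A = 5.03218×10⁶ × 0.00132322 = 6658.68 N
29.30 mm → 0.0293 m
W = F × d = 6658.68 × 0.0293 = 195.099 J
In cal: 195.099 / 4.184 = 46.6298 cal

46.63 cal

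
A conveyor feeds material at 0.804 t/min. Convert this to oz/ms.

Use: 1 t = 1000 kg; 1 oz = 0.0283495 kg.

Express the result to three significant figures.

0.804 t/min × 1000 kg/t ÷ 60 s/min = 13.4 kg/s
13.4 kg/s ÷ 0.0283495 kg/oz × 0.001 s/ms = 0.472671 oz/ms

0.473 oz/ms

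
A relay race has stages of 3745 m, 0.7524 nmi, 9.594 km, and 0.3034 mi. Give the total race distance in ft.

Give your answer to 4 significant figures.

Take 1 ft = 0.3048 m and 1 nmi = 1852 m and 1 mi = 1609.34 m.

4.994×10⁴ ft

3745 m (already m)
0.7524 nmi × 1852 → 1393.44 m
9.594 km × 1000 → 9594 m
0.3034 mi × 1609.34 → 488.274 m
Combined: 3745 + 1393.44 + 9594 + 488.274 = 15220.7 m
In ft: 15220.7 / 0.3048 = 49936.7 ft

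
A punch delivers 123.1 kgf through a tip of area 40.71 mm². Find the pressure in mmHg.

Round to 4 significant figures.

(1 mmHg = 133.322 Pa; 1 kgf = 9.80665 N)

2.224×10⁵ mmHg

123.1 kgf × 9.80665 = 1207.2 N
40.71 mm² × 10⁻⁶ = 4.071×10⁻⁵ m²
P = F / A = 1207.2 N / 4.071×10⁻⁵ m² = 2.96536×10⁷ Pa
2.96536×10⁷ Pa ÷ (133.322 Pa/mmHg) = 222421 mmHg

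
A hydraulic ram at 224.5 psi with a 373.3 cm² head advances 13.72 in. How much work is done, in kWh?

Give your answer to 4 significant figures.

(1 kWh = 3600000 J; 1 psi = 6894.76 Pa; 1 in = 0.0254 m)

224.5 psi → 1.54787×10⁶ Pa
373.3 cm² → 0.03733 m²
F = P × A = 1.54787×10⁶ × 0.03733 = 57782 N
13.72 in → 0.348488 m
W = F × d = 57782 × 0.348488 = 20136.3 J
In kWh: 20136.3 / 3600000 = 0.00559342 kWh

0.005593 kWh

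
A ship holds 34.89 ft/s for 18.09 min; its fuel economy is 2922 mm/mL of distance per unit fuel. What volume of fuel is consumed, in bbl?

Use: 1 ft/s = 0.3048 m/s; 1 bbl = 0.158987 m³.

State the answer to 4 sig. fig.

0.02485 bbl

34.89 ft/s → 10.6345 m/s
18.09 min → 1085.4 s
d = v × t = 10.6345 × 1085.4 = 11542.7 m
2922 mm/mL → 2.922×10⁶ m/m³
V = d / (distance per unit fuel) = 11542.7 / 2.922×10⁶ = 0.00395027 m³
In bbl: 0.00395027 / 0.158987 = 0.0248465 bbl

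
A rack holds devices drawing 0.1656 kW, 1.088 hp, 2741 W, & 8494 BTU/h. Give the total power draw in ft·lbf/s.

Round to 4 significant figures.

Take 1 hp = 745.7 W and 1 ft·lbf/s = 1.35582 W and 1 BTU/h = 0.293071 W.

4578 ft·lbf/s

0.1656 kW × 1000 → 165.6 W
1.088 hp × 745.7 → 811.322 W
2741 W (already W)
8494 BTU/h × 0.293071 → 2489.35 W
Combined: 165.6 + 811.322 + 2741 + 2489.35 = 6207.27 W
In ft·lbf/s: 6207.27 / 1.35582 = 4578.24 ft·lbf/s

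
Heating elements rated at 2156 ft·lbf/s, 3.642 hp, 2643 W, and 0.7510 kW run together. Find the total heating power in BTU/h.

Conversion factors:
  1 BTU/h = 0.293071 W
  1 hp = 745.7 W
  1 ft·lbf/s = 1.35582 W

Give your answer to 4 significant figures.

3.082×10⁴ BTU/h

2156 ft·lbf/s × 1.35582 = 2923.15 W
3.642 hp × 745.7 = 2715.84 W
2643 W (already W)
0.7510 kW × 1000 = 751 W
Total: 2923.15 + 2715.84 + 2643 + 751 = 9032.99 W
In BTU/h: 9032.99 / 0.293071 = 30821.8 BTU/h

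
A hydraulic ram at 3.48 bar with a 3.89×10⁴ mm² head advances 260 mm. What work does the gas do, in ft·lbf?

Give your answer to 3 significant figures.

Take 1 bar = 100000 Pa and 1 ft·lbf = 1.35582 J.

2600 ft·lbf

3.48 bar → 348000 Pa
3.89×10⁴ mm² → 0.0389 m²
F = P × A = 348000 × 0.0389 = 13537.2 N
260 mm → 0.26 m
W = F × d = 13537.2 × 0.26 = 3519.67 J
In ft·lbf: 3519.67 / 1.35582 = 2595.97 ft·lbf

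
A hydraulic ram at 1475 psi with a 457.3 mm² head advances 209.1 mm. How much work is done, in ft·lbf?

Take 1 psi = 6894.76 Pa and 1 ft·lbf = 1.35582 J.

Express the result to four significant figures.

717.2 ft·lbf

1475 psi → 1.01698×10⁷ Pa
457.3 mm² → 4.573×10⁻⁴ m²
F = P × A = 1.01698×10⁷ × 4.573×10⁻⁴ = 4650.65 N
209.1 mm → 0.2091 m
W = F × d = 4650.65 × 0.2091 = 972.451 J
In ft·lbf: 972.451 / 1.35582 = 717.242 ft·lbf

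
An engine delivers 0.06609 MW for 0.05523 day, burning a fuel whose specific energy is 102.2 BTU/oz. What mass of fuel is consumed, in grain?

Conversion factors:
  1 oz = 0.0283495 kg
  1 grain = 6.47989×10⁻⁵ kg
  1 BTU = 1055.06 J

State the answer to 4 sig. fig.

1.280×10⁶ grain

0.06609 MW → 66090 W
0.05523 day → 4771.87 s
E = P × t = 66090 × 4771.87 = 3.15373×10⁸ J
102.2 BTU/oz → 3.80349×10⁶ J/kg
m = E / e_s = 3.15373×10⁸ / 3.80349×10⁶ = 82.9167 kg
In grain: 82.9167 / 6.47989×10⁻⁵ = 1.2796×10⁶ grain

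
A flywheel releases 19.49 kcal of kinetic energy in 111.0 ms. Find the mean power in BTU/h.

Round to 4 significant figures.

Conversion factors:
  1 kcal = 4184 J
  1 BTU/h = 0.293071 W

19.49 kcal × 4184 = 81546.2 J
111.0 ms × 0.001 = 0.111 s
P = E / t = 81546.2 J / 0.111 s = 734650 W
734650 W ÷ (0.293071 W/BTU/h) = 2.50673×10⁶ BTU/h

2.507×10⁶ BTU/h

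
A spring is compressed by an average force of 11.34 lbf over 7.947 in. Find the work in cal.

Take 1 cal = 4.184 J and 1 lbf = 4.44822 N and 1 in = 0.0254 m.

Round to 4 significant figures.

2.434 cal

11.34 lbf × 4.44822 = 50.4428 N
7.947 in × 0.0254 = 0.201854 m
W = F × d = 50.4428 N × 0.201854 m = 10.1821 J
10.1821 J ÷ (4.184 J/cal) = 2.43358 cal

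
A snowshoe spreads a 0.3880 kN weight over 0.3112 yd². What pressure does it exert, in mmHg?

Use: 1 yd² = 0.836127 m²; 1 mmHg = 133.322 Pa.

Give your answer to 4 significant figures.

11.18 mmHg

0.3880 kN × 1000 = 388 N
0.3112 yd² × 0.836127 = 0.260203 m²
P = F / A = 388 N / 0.260203 m² = 1491.14 Pa
1491.14 Pa ÷ (133.322 Pa/mmHg) = 11.1845 mmHg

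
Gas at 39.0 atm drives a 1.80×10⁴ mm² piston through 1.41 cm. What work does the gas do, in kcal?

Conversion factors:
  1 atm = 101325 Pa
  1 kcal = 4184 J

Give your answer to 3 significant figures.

0.240 kcal

39.0 atm → 3.95168×10⁶ Pa
1.80×10⁴ mm² → 0.018 m²
F = P × A = 3.95168×10⁶ × 0.018 = 71130.2 N
1.41 cm → 0.0141 m
W = F × d = 71130.2 × 0.0141 = 1002.94 J
In kcal: 1002.94 / 4184 = 0.239708 kcal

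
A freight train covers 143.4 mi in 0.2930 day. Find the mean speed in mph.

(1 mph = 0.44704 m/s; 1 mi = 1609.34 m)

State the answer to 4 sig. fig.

143.4 mi × 1609.34 = 230779 m
0.2930 day × 86400 = 25315.2 s
v = d / t = 230779 m / 25315.2 s = 9.11622 m/s
9.11622 m/s ÷ (0.44704 m/s/mph) = 20.3924 mph

20.39 mph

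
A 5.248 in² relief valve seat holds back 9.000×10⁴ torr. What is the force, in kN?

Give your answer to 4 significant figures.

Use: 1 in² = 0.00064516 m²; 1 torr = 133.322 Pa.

9.000×10⁴ torr × 133.322 = 1.1999×10⁷ Pa
5.248 in² × 0.00064516 = 0.0033858 m²
F = P × A = 1.1999×10⁷ Pa × 0.0033858 m² = 40626.2 N
40626.2 N ÷ (1000 N/kN) = 40.6262 kN

40.63 kN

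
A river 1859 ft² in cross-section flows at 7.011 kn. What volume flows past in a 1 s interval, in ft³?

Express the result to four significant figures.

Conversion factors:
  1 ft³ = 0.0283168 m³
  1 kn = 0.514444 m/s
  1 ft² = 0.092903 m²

2.200×10⁴ ft³

7.011 kn × 0.514444 = 3.60677 m/s
1859 ft² × 0.092903 = 172.707 m²
V = v × A × t = 3.60677 m/s × 172.707 m² × 1 s = 622.914 m³
622.914 m³ ÷ (0.0283168 m³/ft³) = 21998 ft³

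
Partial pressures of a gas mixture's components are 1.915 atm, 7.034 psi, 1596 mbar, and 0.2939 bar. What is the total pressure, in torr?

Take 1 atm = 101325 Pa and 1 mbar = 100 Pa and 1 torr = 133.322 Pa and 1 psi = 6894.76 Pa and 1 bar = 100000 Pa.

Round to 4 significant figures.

1.915 atm × 101325 → 194037 Pa
7.034 psi × 6894.76 → 48497.7 Pa
1596 mbar × 100 → 159600 Pa
0.2939 bar × 100000 → 29390 Pa
Total: 194037 + 48497.7 + 159600 + 29390 = 431525 Pa
In torr: 431525 / 133.322 = 3236.71 torr

3237 torr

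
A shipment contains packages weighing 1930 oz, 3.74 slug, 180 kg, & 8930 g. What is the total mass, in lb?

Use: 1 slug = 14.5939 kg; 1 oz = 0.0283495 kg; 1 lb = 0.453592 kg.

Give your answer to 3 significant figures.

1930 oz × 0.0283495 = 54.7145 kg
3.74 slug × 14.5939 = 54.5812 kg
180 kg (already kg)
8930 g × 0.001 = 8.93 kg
Total: 54.7145 + 54.5812 + 180 + 8.93 = 298.226 kg
In lb: 298.226 / 0.453592 = 657.476 lb

657 lb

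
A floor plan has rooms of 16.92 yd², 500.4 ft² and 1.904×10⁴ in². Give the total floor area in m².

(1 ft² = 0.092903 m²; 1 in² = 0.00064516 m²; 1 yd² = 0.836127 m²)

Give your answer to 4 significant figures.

16.92 yd² × 0.836127 = 14.1473 m²
500.4 ft² × 0.092903 = 46.4887 m²
1.904×10⁴ in² × 0.00064516 = 12.2838 m²
Combined: 14.1473 + 46.4887 + 12.2838 = 72.9198 m²

72.92 m²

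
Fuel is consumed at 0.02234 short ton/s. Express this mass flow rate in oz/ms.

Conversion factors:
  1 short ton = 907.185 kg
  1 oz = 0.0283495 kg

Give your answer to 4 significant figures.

0.7149 oz/ms

0.02234 short ton/s × 907.185 kg/short ton = 20.2665 kg/s
20.2665 kg/s ÷ 0.0283495 kg/oz × 0.001 s/ms = 0.71488 oz/ms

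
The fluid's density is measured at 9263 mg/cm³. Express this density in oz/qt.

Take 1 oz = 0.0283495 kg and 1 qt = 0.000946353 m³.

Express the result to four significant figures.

9263 mg/cm³ × 10⁻⁶ kg/mg ÷ 10⁻⁶ m³/cm³ = 9263 kg/m³
9263 kg/m³ ÷ 0.0283495 kg/oz × 0.000946353 m³/qt = 309.214 oz/qt

309.2 oz/qt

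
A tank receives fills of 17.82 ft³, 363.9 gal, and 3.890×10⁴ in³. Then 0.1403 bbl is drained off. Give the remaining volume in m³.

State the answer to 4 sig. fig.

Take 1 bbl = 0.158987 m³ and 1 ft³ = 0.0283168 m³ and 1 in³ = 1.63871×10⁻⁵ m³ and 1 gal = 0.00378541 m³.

17.82 ft³ × 0.0283168 = 0.504605 m³
363.9 gal × 0.00378541 = 1.37751 m³
3.890×10⁴ in³ × 1.63871×10⁻⁵ = 0.637458 m³
0.1403 bbl × 0.158987 = 0.0223059 m³
Sum: 0.504605 + 1.37751 + 0.637458 − 0.0223059 = 2.49727 m³

2.497 m³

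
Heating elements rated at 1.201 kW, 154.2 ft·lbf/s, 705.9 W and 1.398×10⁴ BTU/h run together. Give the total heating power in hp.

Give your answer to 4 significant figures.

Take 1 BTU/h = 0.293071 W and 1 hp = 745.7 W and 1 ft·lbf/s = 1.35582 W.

8.332 hp

1.201 kW × 1000 = 1201 W
154.2 ft·lbf/s × 1.35582 = 209.067 W
705.9 W (already W)
1.398×10⁴ BTU/h × 0.293071 = 4097.13 W
Sum: 1201 + 209.067 + 705.9 + 4097.13 = 6213.1 W
In hp: 6213.1 / 745.7 = 8.3319 hp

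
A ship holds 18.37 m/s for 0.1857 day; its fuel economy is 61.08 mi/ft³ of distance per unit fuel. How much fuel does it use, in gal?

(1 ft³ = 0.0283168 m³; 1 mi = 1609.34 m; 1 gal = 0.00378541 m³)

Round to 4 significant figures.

22.43 gal

0.1857 day → 16044.5 s
d = v × t = 18.37 × 16044.5 = 294737 m
61.08 mi/ft³ → 3.47138×10⁶ m/m³
V = d / (distance per unit fuel) = 294737 / 3.47138×10⁶ = 0.0849049 m³
In gal: 0.0849049 / 0.00378541 = 22.4295 gal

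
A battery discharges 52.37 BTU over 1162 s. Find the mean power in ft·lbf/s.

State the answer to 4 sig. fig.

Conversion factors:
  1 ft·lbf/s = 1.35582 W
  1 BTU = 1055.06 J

52.37 BTU × 1055.06 = 55253.5 J
P = E / t = 55253.5 J / 1162 s = 47.5503 W
47.5503 W ÷ (1.35582 W/ft·lbf/s) = 35.0712 ft·lbf/s

35.07 ft·lbf/s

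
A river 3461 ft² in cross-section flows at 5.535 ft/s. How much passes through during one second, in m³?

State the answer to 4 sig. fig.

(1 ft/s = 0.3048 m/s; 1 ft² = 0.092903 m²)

5.535 ft/s × 0.3048 → 1.68707 m/s
3461 ft² × 0.092903 → 321.537 m²
V = v × A × t = 1.68707 m/s × 321.537 m² × 1 s = 542.455 m³

542.5 m³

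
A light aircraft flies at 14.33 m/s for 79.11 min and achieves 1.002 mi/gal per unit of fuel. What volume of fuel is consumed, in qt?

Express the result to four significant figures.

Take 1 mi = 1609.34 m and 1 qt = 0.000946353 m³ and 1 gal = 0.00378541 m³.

79.11 min → 4746.6 s
d = v × t = 14.33 × 4746.6 = 68018.8 m
1.002 mi/gal → 425993 m/m³
V = d / (distance per unit fuel) = 68018.8 / 425993 = 0.159671 m³
In qt: 0.159671 / 0.000946353 = 168.722 qt

168.7 qt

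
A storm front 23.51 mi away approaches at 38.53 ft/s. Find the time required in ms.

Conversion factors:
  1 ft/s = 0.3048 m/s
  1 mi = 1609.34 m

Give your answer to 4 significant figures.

23.51 mi × 1609.34 → 37835.6 m
38.53 ft/s × 0.3048 → 11.7439 m/s
t = d / v = 37835.6 m / 11.7439 m/s = 3221.72 s
3221.72 s ÷ (0.001 s/ms) = 3.22172×10⁶ ms

3.222×10⁶ ms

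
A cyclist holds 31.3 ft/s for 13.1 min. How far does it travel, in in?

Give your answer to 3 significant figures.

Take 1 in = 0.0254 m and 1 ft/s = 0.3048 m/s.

2.95×10⁵ in

31.3 ft/s × 0.3048 → 9.54024 m/s
13.1 min × 60 → 786 s
d = v × t = 9.54024 m/s × 786 s = 7498.63 m
7498.63 m ÷ (0.0254 m/in) = 295222 in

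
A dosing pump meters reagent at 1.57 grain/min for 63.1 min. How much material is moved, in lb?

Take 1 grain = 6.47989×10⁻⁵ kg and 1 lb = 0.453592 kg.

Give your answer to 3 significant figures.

1.57 grain/min → 1.69557×10⁻⁶ kg/s
63.1 min → 3786 s
m = ṁ × t = 1.69557×10⁻⁶ × 3786 = 0.00641943 kg
In lb: 0.00641943 / 0.453592 = 0.0141524 lb

0.0142 lb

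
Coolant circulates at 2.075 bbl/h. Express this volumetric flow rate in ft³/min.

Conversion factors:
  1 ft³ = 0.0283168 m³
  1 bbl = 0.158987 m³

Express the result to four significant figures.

2.075 bbl/h × 0.158987 m³/bbl ÷ 3600 s/h = 9.16383×10⁻⁵ m³/s
9.16383×10⁻⁵ m³/s ÷ 0.0283168 m³/ft³ × 60 s/min = 0.194171 ft³/min

0.1942 ft³/min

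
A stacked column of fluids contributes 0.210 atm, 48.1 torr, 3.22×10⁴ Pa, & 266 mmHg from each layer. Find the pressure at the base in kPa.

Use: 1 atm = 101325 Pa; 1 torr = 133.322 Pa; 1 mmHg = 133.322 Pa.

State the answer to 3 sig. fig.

95.4 kPa

0.210 atm × 101325 = 21278.2 Pa
48.1 torr × 133.322 = 6412.79 Pa
3.22×10⁴ Pa (already Pa)
266 mmHg × 133.322 = 35463.7 Pa
Total: 21278.2 + 6412.79 + 32200 + 35463.7 = 95354.7 Pa
In kPa: 95354.7 / 1000 = 95.3547 kPa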